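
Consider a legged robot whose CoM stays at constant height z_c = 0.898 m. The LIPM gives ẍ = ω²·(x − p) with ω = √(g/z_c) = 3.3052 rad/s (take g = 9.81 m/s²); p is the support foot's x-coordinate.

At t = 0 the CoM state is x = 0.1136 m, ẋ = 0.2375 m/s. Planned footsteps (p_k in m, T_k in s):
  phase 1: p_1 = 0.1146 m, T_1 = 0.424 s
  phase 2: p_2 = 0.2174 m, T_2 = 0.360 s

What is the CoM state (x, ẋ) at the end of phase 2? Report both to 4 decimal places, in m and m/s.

x = 0.5030, ẋ = 1.0652

phase 1: p=0.1146, T=0.424, ωT=1.401405, cosh=2.153576, sinh=1.907325; start (x,ẋ)=(0.113600, 0.237500) → end (x,ẋ)=(0.249500, 0.505170)
phase 2: p=0.2174, T=0.360, ωT=1.189872, cosh=1.795460, sinh=1.491200; start (x,ẋ)=(0.249500, 0.505170) → end (x,ẋ)=(0.502951, 1.065225)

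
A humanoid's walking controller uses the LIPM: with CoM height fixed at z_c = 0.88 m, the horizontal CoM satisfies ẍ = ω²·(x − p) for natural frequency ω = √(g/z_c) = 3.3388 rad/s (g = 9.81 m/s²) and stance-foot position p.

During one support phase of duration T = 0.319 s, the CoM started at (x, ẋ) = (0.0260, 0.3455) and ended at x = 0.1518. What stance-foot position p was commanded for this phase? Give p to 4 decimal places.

ωT = 3.3388·0.319 = 1.065077; cosh(ωT) = 1.622882, sinh(ωT) = 1.278181
x(T) = p + (x₀−p)·cosh(ωT) + (ẋ₀/ω)·sinh(ωT) ⇒ p·(1 − cosh) = x(T) − x₀·cosh − (ẋ₀/ω)·sinh
numerator   = 0.1518 − (0.0260)·1.622882 − (0.3455/3.3388)·1.278181 = -0.022661
denominator = 1 − 1.622882 = -0.622882
p = -0.022661 / -0.622882 = 0.0364

p = 0.0364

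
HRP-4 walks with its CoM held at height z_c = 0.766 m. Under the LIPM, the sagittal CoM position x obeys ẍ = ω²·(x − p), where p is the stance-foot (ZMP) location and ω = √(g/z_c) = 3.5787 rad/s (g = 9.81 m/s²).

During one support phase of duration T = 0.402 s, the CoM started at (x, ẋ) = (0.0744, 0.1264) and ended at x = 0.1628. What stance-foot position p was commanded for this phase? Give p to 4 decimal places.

p = 0.0596

ωT = 3.5787·0.402 = 1.438637; cosh(ωT) = 2.226100, sinh(ωT) = 1.988849
x(T) = p + (x₀−p)·cosh(ωT) + (ẋ₀/ω)·sinh(ωT) ⇒ p·(1 − cosh) = x(T) − x₀·cosh − (ẋ₀/ω)·sinh
numerator   = 0.1628 − (0.0744)·2.226100 − (0.1264/3.5787)·1.988849 = -0.073068
denominator = 1 − 2.226100 = -1.226100
p = -0.073068 / -1.226100 = 0.0596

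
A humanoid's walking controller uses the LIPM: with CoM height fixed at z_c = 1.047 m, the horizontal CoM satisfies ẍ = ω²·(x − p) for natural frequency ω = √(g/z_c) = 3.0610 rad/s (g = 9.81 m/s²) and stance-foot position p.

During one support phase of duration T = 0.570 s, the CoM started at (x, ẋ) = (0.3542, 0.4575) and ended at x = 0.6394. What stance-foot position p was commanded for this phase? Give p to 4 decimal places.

p = 0.4206

ωT = 3.0610·0.570 = 1.744770; cosh(ωT) = 2.949635, sinh(ωT) = 2.774950
x(T) = p + (x₀−p)·cosh(ωT) + (ẋ₀/ω)·sinh(ωT) ⇒ p·(1 − cosh) = x(T) − x₀·cosh − (ẋ₀/ω)·sinh
numerator   = 0.6394 − (0.3542)·2.949635 − (0.4575/3.0610)·2.774950 = -0.820107
denominator = 1 − 2.949635 = -1.949635
p = -0.820107 / -1.949635 = 0.4206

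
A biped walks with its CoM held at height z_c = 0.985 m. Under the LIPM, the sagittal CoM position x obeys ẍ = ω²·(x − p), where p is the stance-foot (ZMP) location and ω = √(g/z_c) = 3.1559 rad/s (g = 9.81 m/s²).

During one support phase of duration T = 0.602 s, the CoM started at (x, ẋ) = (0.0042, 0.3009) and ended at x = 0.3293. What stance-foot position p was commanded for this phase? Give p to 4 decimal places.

ωT = 3.1559·0.602 = 1.899852; cosh(ωT) = 3.417247, sinh(ωT) = 3.267656
x(T) = p + (x₀−p)·cosh(ωT) + (ẋ₀/ω)·sinh(ωT) ⇒ p·(1 − cosh) = x(T) − x₀·cosh − (ẋ₀/ω)·sinh
numerator   = 0.3293 − (0.0042)·3.417247 − (0.3009/3.1559)·3.267656 = 0.003392
denominator = 1 − 3.417247 = -2.417247
p = 0.003392 / -2.417247 = -0.0014

p = -0.0014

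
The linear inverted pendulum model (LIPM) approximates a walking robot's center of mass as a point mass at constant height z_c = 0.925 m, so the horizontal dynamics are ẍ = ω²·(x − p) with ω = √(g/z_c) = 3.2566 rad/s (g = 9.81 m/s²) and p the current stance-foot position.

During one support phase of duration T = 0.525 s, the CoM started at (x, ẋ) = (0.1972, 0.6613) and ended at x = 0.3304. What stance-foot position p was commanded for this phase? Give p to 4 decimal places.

ωT = 3.2566·0.525 = 1.709715; cosh(ωT) = 2.854152, sinh(ωT) = 2.673234
x(T) = p + (x₀−p)·cosh(ωT) + (ẋ₀/ω)·sinh(ωT) ⇒ p·(1 − cosh) = x(T) − x₀·cosh − (ẋ₀/ω)·sinh
numerator   = 0.3304 − (0.1972)·2.854152 − (0.6613/3.2566)·2.673234 = -0.775278
denominator = 1 − 2.854152 = -1.854152
p = -0.775278 / -1.854152 = 0.4181

p = 0.4181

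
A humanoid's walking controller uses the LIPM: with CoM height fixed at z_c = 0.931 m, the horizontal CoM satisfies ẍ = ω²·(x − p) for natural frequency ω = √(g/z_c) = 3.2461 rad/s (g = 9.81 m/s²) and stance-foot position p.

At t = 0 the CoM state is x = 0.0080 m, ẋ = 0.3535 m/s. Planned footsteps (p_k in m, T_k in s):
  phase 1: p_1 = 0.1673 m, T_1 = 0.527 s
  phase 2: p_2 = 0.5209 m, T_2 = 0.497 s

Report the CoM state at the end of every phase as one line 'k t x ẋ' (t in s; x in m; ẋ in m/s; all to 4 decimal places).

1 0.5270 0.0036 -0.3739
2 1.0240 -1.1064 -5.0224

phase 1: p=0.1673, T=0.527, ωT=1.710695, cosh=2.856772, sinh=2.676032; start (x,ẋ)=(0.008000, 0.353500) → end (x,ẋ)=(0.003636, -0.373917)
phase 2: p=0.5209, T=0.497, ωT=1.613312, cosh=2.609317, sinh=2.410090; start (x,ẋ)=(0.003636, -0.373917) → end (x,ẋ)=(-1.106423, -5.022429)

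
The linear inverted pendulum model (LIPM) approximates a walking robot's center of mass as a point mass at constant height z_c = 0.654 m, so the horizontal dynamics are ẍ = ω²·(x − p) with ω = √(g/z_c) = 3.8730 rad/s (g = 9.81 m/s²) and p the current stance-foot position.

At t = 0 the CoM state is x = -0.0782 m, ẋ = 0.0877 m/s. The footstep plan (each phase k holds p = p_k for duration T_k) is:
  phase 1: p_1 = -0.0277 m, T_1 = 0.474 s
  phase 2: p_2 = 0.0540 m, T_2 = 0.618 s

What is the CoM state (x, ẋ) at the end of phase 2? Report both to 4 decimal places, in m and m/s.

phase 1: p=-0.0277, T=0.474, ωT=1.835802, cosh=3.214823, sinh=3.055338; start (x,ẋ)=(-0.078200, 0.087700) → end (x,ẋ)=(-0.120864, -0.315643)
phase 2: p=0.0540, T=0.618, ωT=2.393514, cosh=5.521610, sinh=5.430302; start (x,ẋ)=(-0.120864, -0.315643) → end (x,ẋ)=(-1.354089, -5.420512)

x = -1.3541, ẋ = -5.4205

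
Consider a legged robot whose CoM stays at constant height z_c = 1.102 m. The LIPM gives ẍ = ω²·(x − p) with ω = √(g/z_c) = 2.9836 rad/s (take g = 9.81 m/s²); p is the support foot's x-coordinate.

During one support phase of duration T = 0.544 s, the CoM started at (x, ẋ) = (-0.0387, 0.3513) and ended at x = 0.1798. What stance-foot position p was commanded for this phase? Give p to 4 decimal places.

ωT = 2.9836·0.544 = 1.623078; cosh(ωT) = 2.632980, sinh(ωT) = 2.435690
x(T) = p + (x₀−p)·cosh(ωT) + (ẋ₀/ω)·sinh(ωT) ⇒ p·(1 − cosh) = x(T) − x₀·cosh − (ẋ₀/ω)·sinh
numerator   = 0.1798 − (-0.0387)·2.632980 − (0.3513/2.9836)·2.435690 = -0.005091
denominator = 1 − 2.632980 = -1.632980
p = -0.005091 / -1.632980 = 0.0031

p = 0.0031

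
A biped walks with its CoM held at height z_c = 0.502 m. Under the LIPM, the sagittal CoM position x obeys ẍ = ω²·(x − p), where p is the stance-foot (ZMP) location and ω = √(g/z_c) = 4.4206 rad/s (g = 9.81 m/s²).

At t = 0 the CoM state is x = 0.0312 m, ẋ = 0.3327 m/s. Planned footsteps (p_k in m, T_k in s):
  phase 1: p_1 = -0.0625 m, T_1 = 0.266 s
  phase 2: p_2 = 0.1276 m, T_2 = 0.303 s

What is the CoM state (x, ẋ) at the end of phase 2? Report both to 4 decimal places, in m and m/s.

x = 0.7857, ẋ = 3.1229

phase 1: p=-0.0625, T=0.266, ωT=1.175880, cosh=1.774770, sinh=1.466223; start (x,ẋ)=(0.031200, 0.332700) → end (x,ẋ)=(0.214146, 1.197790)
phase 2: p=0.1276, T=0.303, ωT=1.339442, cosh=2.039452, sinh=1.777460; start (x,ẋ)=(0.214146, 1.197790) → end (x,ẋ)=(0.785720, 3.122864)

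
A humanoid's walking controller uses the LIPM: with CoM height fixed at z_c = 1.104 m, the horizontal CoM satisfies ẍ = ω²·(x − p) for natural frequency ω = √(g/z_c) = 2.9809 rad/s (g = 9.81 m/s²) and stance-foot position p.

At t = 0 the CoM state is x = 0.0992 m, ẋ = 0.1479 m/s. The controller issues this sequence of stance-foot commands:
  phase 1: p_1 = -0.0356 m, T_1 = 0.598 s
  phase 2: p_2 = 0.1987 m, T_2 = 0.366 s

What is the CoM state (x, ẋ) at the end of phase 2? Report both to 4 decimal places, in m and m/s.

phase 1: p=-0.0356, T=0.598, ωT=1.782578, cosh=3.056684, sinh=2.888480; start (x,ẋ)=(0.099200, 0.147900) → end (x,ẋ)=(0.519756, 1.612748)
phase 2: p=0.1987, T=0.366, ωT=1.091009, cosh=1.656578, sinh=1.320700; start (x,ẋ)=(0.519756, 1.612748) → end (x,ẋ)=(1.445088, 3.935598)

x = 1.4451, ẋ = 3.9356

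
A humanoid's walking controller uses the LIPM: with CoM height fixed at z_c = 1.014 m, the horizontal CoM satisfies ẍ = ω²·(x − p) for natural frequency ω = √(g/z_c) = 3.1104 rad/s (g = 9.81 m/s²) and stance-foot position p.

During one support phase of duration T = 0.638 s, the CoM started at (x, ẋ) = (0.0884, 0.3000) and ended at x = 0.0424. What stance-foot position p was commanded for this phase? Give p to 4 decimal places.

ωT = 3.1104·0.638 = 1.984435; cosh(ωT) = 3.706198, sinh(ωT) = 3.568740
x(T) = p + (x₀−p)·cosh(ωT) + (ẋ₀/ω)·sinh(ωT) ⇒ p·(1 − cosh) = x(T) − x₀·cosh − (ẋ₀/ω)·sinh
numerator   = 0.0424 − (0.0884)·3.706198 − (0.3000/3.1104)·3.568740 = -0.629435
denominator = 1 − 3.706198 = -2.706198
p = -0.629435 / -2.706198 = 0.2326

p = 0.2326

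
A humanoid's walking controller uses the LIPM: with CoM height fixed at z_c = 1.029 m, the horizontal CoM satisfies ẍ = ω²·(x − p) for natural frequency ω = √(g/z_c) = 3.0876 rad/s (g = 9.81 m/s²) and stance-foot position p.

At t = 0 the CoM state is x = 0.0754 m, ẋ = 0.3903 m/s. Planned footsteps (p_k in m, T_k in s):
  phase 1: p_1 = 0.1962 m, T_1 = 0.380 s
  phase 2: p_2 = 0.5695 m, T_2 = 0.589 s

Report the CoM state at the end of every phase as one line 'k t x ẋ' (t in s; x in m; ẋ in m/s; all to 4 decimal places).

phase 1: p=0.1962, T=0.380, ωT=1.173288, cosh=1.770976, sinh=1.461628; start (x,ẋ)=(0.075400, 0.390300) → end (x,ẋ)=(0.167029, 0.146051)
phase 2: p=0.5695, T=0.589, ωT=1.818596, cosh=3.162728, sinh=3.000474; start (x,ẋ)=(0.167029, 0.146051) → end (x,ẋ)=(-0.561477, -3.266680)

1 0.3800 0.1670 0.1461
2 0.9690 -0.5615 -3.2667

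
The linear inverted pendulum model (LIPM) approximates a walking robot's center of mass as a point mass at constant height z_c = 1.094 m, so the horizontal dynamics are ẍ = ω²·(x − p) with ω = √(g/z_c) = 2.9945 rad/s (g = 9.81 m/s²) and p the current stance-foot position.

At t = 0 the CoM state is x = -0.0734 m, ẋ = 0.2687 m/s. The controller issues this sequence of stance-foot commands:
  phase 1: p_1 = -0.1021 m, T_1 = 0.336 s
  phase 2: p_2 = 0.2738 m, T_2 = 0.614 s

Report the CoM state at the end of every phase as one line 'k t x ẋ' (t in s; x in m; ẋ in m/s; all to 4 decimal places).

phase 1: p=-0.1021, T=0.336, ωT=1.006152, cosh=1.550340, sinh=1.184717; start (x,ẋ)=(-0.073400, 0.268700) → end (x,ẋ)=(0.048701, 0.518393)
phase 2: p=0.2738, T=0.614, ωT=1.838623, cosh=3.223455, sinh=3.064419; start (x,ẋ)=(0.048701, 0.518393) → end (x,ẋ)=(0.078700, -0.394583)

1 0.3360 0.0487 0.5184
2 0.9500 0.0787 -0.3946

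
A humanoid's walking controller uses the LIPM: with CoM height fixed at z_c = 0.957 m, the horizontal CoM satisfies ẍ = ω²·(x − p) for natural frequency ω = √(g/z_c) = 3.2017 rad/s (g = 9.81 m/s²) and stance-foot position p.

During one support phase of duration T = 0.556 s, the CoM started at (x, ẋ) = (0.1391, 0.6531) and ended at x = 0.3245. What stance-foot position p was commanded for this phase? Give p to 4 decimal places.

p = 0.3354

ωT = 3.2017·0.556 = 1.780145; cosh(ωT) = 3.049666, sinh(ωT) = 2.881052
x(T) = p + (x₀−p)·cosh(ωT) + (ẋ₀/ω)·sinh(ωT) ⇒ p·(1 − cosh) = x(T) − x₀·cosh − (ẋ₀/ω)·sinh
numerator   = 0.3245 − (0.1391)·3.049666 − (0.6531/3.2017)·2.881052 = -0.687401
denominator = 1 − 3.049666 = -2.049666
p = -0.687401 / -2.049666 = 0.3354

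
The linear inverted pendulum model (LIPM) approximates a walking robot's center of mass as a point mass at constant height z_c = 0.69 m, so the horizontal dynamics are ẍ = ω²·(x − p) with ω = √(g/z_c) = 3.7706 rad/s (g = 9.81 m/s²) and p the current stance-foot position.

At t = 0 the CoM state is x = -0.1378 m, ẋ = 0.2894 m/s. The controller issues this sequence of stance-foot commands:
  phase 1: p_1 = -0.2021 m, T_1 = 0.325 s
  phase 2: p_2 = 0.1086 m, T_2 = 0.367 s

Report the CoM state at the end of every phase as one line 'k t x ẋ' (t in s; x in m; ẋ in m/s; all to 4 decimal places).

phase 1: p=-0.2021, T=0.325, ωT=1.225445, cosh=1.849654, sinh=1.556027; start (x,ẋ)=(-0.137800, 0.289400) → end (x,ẋ)=(0.036261, 0.912548)
phase 2: p=0.1086, T=0.367, ωT=1.383810, cosh=2.120349, sinh=1.869727; start (x,ẋ)=(0.036261, 0.912548) → end (x,ẋ)=(0.407720, 1.424927)

1 0.3250 0.0363 0.9125
2 0.6920 0.4077 1.4249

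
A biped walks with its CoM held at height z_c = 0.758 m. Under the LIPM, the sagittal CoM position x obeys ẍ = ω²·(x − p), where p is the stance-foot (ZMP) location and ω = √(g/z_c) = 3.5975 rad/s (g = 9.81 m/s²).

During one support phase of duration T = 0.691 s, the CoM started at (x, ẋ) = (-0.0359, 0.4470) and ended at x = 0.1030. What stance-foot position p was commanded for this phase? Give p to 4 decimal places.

p = 0.0834

ωT = 3.5975·0.691 = 2.485872; cosh(ωT) = 6.047424, sinh(ωT) = 5.964171
x(T) = p + (x₀−p)·cosh(ωT) + (ẋ₀/ω)·sinh(ωT) ⇒ p·(1 − cosh) = x(T) − x₀·cosh − (ẋ₀/ω)·sinh
numerator   = 0.1030 − (-0.0359)·6.047424 − (0.4470/3.5975)·5.964171 = -0.420963
denominator = 1 − 6.047424 = -5.047424
p = -0.420963 / -5.047424 = 0.0834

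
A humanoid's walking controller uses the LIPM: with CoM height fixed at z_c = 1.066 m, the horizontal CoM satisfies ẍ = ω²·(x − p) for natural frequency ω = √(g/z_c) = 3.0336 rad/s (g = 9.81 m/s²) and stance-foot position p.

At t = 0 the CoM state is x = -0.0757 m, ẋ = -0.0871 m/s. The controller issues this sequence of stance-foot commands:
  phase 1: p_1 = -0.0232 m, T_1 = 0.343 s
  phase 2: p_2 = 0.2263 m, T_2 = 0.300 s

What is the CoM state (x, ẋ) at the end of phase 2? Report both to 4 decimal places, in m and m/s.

phase 1: p=-0.0232, T=0.343, ωT=1.040525, cosh=1.591986, sinh=1.238716; start (x,ẋ)=(-0.075700, -0.087100) → end (x,ẋ)=(-0.142345, -0.335945)
phase 2: p=0.2263, T=0.300, ωT=0.910080, cosh=1.443507, sinh=1.041015; start (x,ẋ)=(-0.142345, -0.335945) → end (x,ẋ)=(-0.421125, -1.649128)

x = -0.4211, ẋ = -1.6491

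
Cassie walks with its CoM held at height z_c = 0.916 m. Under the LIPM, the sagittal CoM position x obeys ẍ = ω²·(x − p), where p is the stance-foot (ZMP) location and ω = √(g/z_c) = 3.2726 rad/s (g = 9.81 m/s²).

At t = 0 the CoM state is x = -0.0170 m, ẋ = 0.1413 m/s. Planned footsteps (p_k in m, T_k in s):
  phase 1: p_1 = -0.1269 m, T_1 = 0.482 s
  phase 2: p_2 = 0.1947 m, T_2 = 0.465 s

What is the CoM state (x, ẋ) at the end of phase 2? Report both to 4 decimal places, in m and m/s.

x = 1.1221, ẋ = 3.2551

phase 1: p=-0.1269, T=0.482, ωT=1.577393, cosh=2.524415, sinh=2.317902; start (x,ẋ)=(-0.017000, 0.141300) → end (x,ẋ)=(0.250612, 1.190353)
phase 2: p=0.1947, T=0.465, ωT=1.521759, cosh=2.399301, sinh=2.180974; start (x,ẋ)=(0.250612, 1.190353) → end (x,ẋ)=(1.122143, 3.255089)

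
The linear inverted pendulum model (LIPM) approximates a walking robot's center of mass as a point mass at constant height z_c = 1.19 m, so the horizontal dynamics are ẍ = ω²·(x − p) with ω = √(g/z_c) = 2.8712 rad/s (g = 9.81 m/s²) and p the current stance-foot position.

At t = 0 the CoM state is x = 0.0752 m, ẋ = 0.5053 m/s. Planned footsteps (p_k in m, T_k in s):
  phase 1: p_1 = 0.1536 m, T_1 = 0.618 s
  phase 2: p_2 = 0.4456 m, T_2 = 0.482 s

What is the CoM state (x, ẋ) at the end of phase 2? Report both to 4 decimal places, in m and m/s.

phase 1: p=0.1536, T=0.618, ωT=1.774402, cosh=3.033168, sinh=2.863583; start (x,ẋ)=(0.075200, 0.505300) → end (x,ẋ)=(0.419759, 0.888061)
phase 2: p=0.4456, T=0.482, ωT=1.383918, cosh=2.120551, sinh=1.869956; start (x,ẋ)=(0.419759, 0.888061) → end (x,ẋ)=(0.969180, 1.744439)

x = 0.9692, ẋ = 1.7444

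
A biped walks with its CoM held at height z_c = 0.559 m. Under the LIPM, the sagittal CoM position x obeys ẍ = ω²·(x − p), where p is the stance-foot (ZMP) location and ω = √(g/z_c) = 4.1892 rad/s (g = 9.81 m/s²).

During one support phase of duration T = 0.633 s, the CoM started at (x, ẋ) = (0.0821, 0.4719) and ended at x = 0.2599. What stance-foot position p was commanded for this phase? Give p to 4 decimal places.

ωT = 4.1892·0.633 = 2.651764; cosh(ωT) = 7.124775, sinh(ωT) = 7.054248
x(T) = p + (x₀−p)·cosh(ωT) + (ẋ₀/ω)·sinh(ωT) ⇒ p·(1 − cosh) = x(T) − x₀·cosh − (ẋ₀/ω)·sinh
numerator   = 0.2599 − (0.0821)·7.124775 − (0.4719/4.1892)·7.054248 = -1.119683
denominator = 1 − 7.124775 = -6.124775
p = -1.119683 / -6.124775 = 0.1828

p = 0.1828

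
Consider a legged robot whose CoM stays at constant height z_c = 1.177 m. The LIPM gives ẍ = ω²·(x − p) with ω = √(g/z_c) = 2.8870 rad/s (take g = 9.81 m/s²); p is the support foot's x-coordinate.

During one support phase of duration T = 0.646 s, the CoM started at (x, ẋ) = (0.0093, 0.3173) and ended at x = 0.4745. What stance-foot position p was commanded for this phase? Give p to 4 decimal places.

ωT = 2.8870·0.646 = 1.865002; cosh(ωT) = 3.305422, sinh(ωT) = 3.150526
x(T) = p + (x₀−p)·cosh(ωT) + (ẋ₀/ω)·sinh(ωT) ⇒ p·(1 − cosh) = x(T) − x₀·cosh − (ẋ₀/ω)·sinh
numerator   = 0.4745 − (0.0093)·3.305422 − (0.3173/2.8870)·3.150526 = 0.097496
denominator = 1 − 3.305422 = -2.305422
p = 0.097496 / -2.305422 = -0.0423

p = -0.0423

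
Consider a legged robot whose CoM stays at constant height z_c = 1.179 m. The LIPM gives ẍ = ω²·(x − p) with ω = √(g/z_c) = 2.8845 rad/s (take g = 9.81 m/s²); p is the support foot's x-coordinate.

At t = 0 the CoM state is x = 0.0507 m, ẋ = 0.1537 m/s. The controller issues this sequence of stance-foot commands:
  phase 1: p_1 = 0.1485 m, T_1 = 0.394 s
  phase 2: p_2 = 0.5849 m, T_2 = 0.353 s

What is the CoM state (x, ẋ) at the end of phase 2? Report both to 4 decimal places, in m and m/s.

x = -0.2987, ẋ = -2.0435

phase 1: p=0.1485, T=0.394, ωT=1.136493, cosh=1.718382, sinh=1.397440; start (x,ẋ)=(0.050700, 0.153700) → end (x,ẋ)=(0.054905, -0.130108)
phase 2: p=0.5849, T=0.353, ωT=1.018228, cosh=1.564760, sinh=1.203526; start (x,ẋ)=(0.054905, -0.130108) → end (x,ẋ)=(-0.298702, -2.043505)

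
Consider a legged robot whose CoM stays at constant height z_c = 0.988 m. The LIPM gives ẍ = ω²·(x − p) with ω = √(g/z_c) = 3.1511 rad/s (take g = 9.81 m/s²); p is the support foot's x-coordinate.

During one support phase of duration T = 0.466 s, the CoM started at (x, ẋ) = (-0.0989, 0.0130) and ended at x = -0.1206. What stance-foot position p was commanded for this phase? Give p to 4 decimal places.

ωT = 3.1511·0.466 = 1.468413; cosh(ωT) = 2.286314, sinh(ωT) = 2.056023
x(T) = p + (x₀−p)·cosh(ωT) + (ẋ₀/ω)·sinh(ωT) ⇒ p·(1 − cosh) = x(T) − x₀·cosh − (ẋ₀/ω)·sinh
numerator   = -0.1206 − (-0.0989)·2.286314 − (0.0130/3.1511)·2.056023 = 0.097034
denominator = 1 − 2.286314 = -1.286314
p = 0.097034 / -1.286314 = -0.0754

p = -0.0754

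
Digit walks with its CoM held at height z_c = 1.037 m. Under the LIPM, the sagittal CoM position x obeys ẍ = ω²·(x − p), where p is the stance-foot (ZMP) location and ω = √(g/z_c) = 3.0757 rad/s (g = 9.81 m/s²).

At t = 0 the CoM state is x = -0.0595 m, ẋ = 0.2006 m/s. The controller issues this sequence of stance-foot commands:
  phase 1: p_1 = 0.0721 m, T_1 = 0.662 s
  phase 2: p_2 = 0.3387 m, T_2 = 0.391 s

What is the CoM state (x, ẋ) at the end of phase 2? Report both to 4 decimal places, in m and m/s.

x = -0.9953, ẋ = -3.8329

phase 1: p=0.0721, T=0.662, ωT=2.036113, cosh=3.895656, sinh=3.765121; start (x,ẋ)=(-0.059500, 0.200600) → end (x,ẋ)=(-0.195004, -0.742510)
phase 2: p=0.3387, T=0.391, ωT=1.202599, cosh=1.814584, sinh=1.514172; start (x,ẋ)=(-0.195004, -0.742510) → end (x,ẋ)=(-0.995289, -3.832878)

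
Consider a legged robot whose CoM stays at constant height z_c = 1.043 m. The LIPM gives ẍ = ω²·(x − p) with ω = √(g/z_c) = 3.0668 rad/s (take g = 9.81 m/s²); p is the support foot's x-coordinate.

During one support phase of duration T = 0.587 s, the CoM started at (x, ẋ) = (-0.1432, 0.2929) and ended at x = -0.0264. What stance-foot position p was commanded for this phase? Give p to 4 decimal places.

p = -0.0653

ωT = 3.0668·0.587 = 1.800212; cosh(ωT) = 3.108096, sinh(ωT) = 2.942832
x(T) = p + (x₀−p)·cosh(ωT) + (ẋ₀/ω)·sinh(ωT) ⇒ p·(1 − cosh) = x(T) − x₀·cosh − (ẋ₀/ω)·sinh
numerator   = -0.0264 − (-0.1432)·3.108096 − (0.2929/3.0668)·2.942832 = 0.137619
denominator = 1 − 3.108096 = -2.108096
p = 0.137619 / -2.108096 = -0.0653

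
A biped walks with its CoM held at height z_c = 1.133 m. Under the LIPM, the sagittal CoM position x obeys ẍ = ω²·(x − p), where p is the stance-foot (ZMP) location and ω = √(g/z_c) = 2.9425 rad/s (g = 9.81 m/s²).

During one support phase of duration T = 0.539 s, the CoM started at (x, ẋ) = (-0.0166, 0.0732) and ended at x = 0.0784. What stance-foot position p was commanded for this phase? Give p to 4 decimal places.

ωT = 2.9425·0.539 = 1.586008; cosh(ωT) = 2.544476, sinh(ωT) = 2.339734
x(T) = p + (x₀−p)·cosh(ωT) + (ẋ₀/ω)·sinh(ωT) ⇒ p·(1 − cosh) = x(T) − x₀·cosh − (ẋ₀/ω)·sinh
numerator   = 0.0784 − (-0.0166)·2.544476 − (0.0732/2.9425)·2.339734 = 0.062433
denominator = 1 − 2.544476 = -1.544476
p = 0.062433 / -1.544476 = -0.0404

p = -0.0404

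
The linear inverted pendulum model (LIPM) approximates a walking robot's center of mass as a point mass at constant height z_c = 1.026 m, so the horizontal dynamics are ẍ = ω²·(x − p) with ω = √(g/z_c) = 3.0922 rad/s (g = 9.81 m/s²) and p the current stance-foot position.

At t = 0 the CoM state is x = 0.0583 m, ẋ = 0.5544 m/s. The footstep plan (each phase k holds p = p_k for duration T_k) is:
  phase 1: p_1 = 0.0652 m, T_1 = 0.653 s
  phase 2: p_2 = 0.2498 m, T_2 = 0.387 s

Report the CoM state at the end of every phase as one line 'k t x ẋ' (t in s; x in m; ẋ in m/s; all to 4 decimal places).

phase 1: p=0.0652, T=0.653, ωT=2.019207, cosh=3.832554, sinh=3.699793; start (x,ẋ)=(0.058300, 0.554400) → end (x,ẋ)=(0.702091, 2.045828)
phase 2: p=0.2498, T=0.387, ωT=1.196681, cosh=1.805656, sinh=1.503461; start (x,ẋ)=(0.702091, 2.045828) → end (x,ẋ)=(2.061185, 5.796762)

1 0.6530 0.7021 2.0458
2 1.0400 2.0612 5.7968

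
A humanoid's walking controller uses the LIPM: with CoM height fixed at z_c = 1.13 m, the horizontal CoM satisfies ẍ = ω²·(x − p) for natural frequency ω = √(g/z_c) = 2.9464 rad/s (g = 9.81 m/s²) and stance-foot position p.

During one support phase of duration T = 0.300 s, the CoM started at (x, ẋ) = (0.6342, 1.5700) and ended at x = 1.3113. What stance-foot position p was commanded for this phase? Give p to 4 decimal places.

p = 0.2927

ωT = 2.9464·0.300 = 0.883920; cosh(ωT) = 1.416765, sinh(ωT) = 1.003604
x(T) = p + (x₀−p)·cosh(ωT) + (ẋ₀/ω)·sinh(ωT) ⇒ p·(1 − cosh) = x(T) − x₀·cosh − (ẋ₀/ω)·sinh
numerator   = 1.3113 − (0.6342)·1.416765 − (1.5700/2.9464)·1.003604 = -0.121986
denominator = 1 − 1.416765 = -0.416765
p = -0.121986 / -0.416765 = 0.2927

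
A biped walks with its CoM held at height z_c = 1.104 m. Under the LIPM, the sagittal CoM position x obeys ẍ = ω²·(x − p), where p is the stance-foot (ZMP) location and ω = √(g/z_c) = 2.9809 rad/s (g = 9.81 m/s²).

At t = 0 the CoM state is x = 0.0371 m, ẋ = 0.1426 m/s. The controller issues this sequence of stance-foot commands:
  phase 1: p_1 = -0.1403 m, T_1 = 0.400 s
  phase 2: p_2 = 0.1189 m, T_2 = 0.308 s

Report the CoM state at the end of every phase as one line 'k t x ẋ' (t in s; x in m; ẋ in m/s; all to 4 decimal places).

1 0.4000 0.2504 1.0475
2 0.7080 0.6798 1.9336

phase 1: p=-0.1403, T=0.400, ωT=1.192360, cosh=1.799176, sinh=1.495672; start (x,ẋ)=(0.037100, 0.142600) → end (x,ẋ)=(0.250424, 1.047491)
phase 2: p=0.1189, T=0.308, ωT=0.918117, cosh=1.451920, sinh=1.052650; start (x,ẋ)=(0.250424, 1.047491) → end (x,ẋ)=(0.679764, 1.933574)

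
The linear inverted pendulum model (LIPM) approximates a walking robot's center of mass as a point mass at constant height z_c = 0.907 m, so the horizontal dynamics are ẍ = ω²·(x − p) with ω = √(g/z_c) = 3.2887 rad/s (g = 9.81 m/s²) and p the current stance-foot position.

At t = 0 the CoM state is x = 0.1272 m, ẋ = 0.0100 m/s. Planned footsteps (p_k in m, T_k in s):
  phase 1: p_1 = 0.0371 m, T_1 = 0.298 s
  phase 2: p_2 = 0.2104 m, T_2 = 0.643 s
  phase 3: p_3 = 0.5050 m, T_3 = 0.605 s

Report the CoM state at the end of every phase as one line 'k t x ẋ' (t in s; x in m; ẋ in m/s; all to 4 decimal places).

phase 1: p=0.0371, T=0.298, ωT=0.980033, cosh=1.519921, sinh=1.144622; start (x,ẋ)=(0.127200, 0.010000) → end (x,ẋ)=(0.177525, 0.354364)
phase 2: p=0.2104, T=0.643, ωT=2.114634, cosh=4.203615, sinh=4.082938; start (x,ẋ)=(0.177525, 0.354364) → end (x,ẋ)=(0.512153, 1.048185)
phase 3: p=0.5050, T=0.605, ωT=1.989663, cosh=3.724907, sinh=3.588166; start (x,ẋ)=(0.512153, 1.048185) → end (x,ẋ)=(1.675275, 3.988797)

1 0.2980 0.1775 0.3544
2 0.9410 0.5122 1.0482
3 1.5460 1.6753 3.9888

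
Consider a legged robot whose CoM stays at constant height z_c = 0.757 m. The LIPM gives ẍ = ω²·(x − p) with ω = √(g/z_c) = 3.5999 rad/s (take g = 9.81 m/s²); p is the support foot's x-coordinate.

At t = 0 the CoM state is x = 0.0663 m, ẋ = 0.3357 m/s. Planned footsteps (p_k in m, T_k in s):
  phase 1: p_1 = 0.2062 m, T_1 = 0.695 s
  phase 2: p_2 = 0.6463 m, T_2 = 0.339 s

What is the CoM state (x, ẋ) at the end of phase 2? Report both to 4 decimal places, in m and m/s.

phase 1: p=0.2062, T=0.695, ωT=2.501930, cosh=6.143981, sinh=6.062054; start (x,ẋ)=(0.066300, 0.335700) → end (x,ẋ)=(-0.088041, -0.990474)
phase 2: p=0.6463, T=0.339, ωT=1.220366, cosh=1.841775, sinh=1.546653; start (x,ẋ)=(-0.088041, -0.990474) → end (x,ẋ)=(-1.131735, -5.912889)

x = -1.1317, ẋ = -5.9129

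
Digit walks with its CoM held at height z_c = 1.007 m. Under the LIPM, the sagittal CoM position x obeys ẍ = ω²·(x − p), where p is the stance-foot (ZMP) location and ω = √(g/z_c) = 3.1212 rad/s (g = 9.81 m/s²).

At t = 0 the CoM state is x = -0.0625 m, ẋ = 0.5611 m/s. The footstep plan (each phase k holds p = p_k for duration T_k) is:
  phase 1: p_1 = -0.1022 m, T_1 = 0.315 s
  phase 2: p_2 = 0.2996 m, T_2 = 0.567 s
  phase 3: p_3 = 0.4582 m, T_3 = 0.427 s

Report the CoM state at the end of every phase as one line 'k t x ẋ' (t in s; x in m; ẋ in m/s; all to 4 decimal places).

1 0.3150 0.1649 0.9973
2 0.8820 0.8033 1.8137
3 1.3090 2.1829 5.5775

phase 1: p=-0.1022, T=0.315, ωT=0.983178, cosh=1.523529, sinh=1.149409; start (x,ẋ)=(-0.062500, 0.561100) → end (x,ẋ)=(0.164914, 0.997277)
phase 2: p=0.2996, T=0.567, ωT=1.769720, cosh=3.019796, sinh=2.849416; start (x,ẋ)=(0.164914, 0.997277) → end (x,ẋ)=(0.803313, 1.813730)
phase 3: p=0.4582, T=0.427, ωT=1.332752, cosh=2.027607, sinh=1.763857; start (x,ẋ)=(0.803313, 1.813730) → end (x,ẋ)=(2.182932, 5.577501)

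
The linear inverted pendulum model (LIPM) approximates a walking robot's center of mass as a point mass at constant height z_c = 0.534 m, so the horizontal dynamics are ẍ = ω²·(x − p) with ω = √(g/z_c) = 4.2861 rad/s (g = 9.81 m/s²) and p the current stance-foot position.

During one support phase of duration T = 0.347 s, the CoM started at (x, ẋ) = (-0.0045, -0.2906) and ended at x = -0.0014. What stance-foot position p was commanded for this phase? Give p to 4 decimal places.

ωT = 4.2861·0.347 = 1.487277; cosh(ωT) = 2.325508, sinh(ωT) = 2.099521
x(T) = p + (x₀−p)·cosh(ωT) + (ẋ₀/ω)·sinh(ωT) ⇒ p·(1 − cosh) = x(T) − x₀·cosh − (ẋ₀/ω)·sinh
numerator   = -0.0014 − (-0.0045)·2.325508 − (-0.2906/4.2861)·2.099521 = 0.151413
denominator = 1 − 2.325508 = -1.325508
p = 0.151413 / -1.325508 = -0.1142

p = -0.1142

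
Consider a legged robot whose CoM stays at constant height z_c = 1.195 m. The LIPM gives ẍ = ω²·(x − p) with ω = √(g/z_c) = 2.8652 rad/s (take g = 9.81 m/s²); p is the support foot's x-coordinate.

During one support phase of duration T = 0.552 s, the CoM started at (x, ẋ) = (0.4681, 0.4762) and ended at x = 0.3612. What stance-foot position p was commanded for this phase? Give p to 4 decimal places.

p = 0.7900

ωT = 2.8652·0.552 = 1.581590; cosh(ωT) = 2.534166, sinh(ωT) = 2.328518
x(T) = p + (x₀−p)·cosh(ωT) + (ẋ₀/ω)·sinh(ωT) ⇒ p·(1 − cosh) = x(T) − x₀·cosh − (ẋ₀/ω)·sinh
numerator   = 0.3612 − (0.4681)·2.534166 − (0.4762/2.8652)·2.328518 = -1.212046
denominator = 1 − 2.534166 = -1.534166
p = -1.212046 / -1.534166 = 0.7900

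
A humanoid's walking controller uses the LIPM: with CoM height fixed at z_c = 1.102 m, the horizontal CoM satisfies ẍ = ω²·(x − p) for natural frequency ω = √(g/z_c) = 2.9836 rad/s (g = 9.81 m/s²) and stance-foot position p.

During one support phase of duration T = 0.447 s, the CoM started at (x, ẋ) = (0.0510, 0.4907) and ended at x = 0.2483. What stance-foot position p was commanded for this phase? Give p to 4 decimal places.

ωT = 2.9836·0.447 = 1.333669; cosh(ωT) = 2.029225, sinh(ωT) = 1.765717
x(T) = p + (x₀−p)·cosh(ωT) + (ẋ₀/ω)·sinh(ωT) ⇒ p·(1 − cosh) = x(T) − x₀·cosh − (ẋ₀/ω)·sinh
numerator   = 0.2483 − (0.0510)·2.029225 − (0.4907/2.9836)·1.765717 = -0.145590
denominator = 1 − 2.029225 = -1.029225
p = -0.145590 / -1.029225 = 0.1415

p = 0.1415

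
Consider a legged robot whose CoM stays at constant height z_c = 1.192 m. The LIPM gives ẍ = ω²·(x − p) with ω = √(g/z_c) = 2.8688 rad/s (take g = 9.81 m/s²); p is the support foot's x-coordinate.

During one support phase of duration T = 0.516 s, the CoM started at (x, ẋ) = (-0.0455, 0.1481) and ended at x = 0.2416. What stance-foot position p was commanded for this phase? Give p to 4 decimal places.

p = -0.1825

ωT = 2.8688·0.516 = 1.480301; cosh(ωT) = 2.310918, sinh(ωT) = 2.083349
x(T) = p + (x₀−p)·cosh(ωT) + (ẋ₀/ω)·sinh(ωT) ⇒ p·(1 − cosh) = x(T) − x₀·cosh − (ẋ₀/ω)·sinh
numerator   = 0.2416 − (-0.0455)·2.310918 − (0.1481/2.8688)·2.083349 = 0.239195
denominator = 1 − 2.310918 = -1.310918
p = 0.239195 / -1.310918 = -0.1825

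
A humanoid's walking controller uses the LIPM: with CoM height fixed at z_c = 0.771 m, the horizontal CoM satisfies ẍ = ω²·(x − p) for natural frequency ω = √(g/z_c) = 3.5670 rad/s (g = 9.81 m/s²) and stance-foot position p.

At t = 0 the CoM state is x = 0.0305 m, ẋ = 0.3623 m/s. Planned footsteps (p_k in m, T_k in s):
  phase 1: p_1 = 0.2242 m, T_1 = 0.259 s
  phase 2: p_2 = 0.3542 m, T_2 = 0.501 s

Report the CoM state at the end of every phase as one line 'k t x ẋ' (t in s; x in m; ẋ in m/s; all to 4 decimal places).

phase 1: p=0.2242, T=0.259, ωT=0.923853, cosh=1.457982, sinh=1.060995; start (x,ẋ)=(0.030500, 0.362300) → end (x,ẋ)=(0.049554, -0.204844)
phase 2: p=0.3542, T=0.501, ωT=1.787067, cosh=3.069681, sinh=2.902230; start (x,ẋ)=(0.049554, -0.204844) → end (x,ẋ)=(-0.747634, -3.782579)

1 0.2590 0.0496 -0.2048
2 0.7600 -0.7476 -3.7826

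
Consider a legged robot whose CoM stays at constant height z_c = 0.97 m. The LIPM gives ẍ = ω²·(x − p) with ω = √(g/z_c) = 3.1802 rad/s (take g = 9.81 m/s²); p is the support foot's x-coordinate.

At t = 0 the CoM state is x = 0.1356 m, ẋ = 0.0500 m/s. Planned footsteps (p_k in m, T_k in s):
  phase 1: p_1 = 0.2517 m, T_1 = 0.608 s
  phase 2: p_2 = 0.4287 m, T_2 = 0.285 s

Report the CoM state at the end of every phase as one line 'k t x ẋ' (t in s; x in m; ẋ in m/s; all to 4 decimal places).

phase 1: p=0.2517, T=0.608, ωT=1.933562, cosh=3.529362, sinh=3.384730; start (x,ẋ)=(0.135600, 0.050000) → end (x,ẋ)=(-0.104843, -1.073246)
phase 2: p=0.4287, T=0.285, ωT=0.906357, cosh=1.439641, sinh=1.035648; start (x,ẋ)=(-0.104843, -1.073246) → end (x,ẋ)=(-0.688918, -3.302349)

1 0.6080 -0.1048 -1.0732
2 0.8930 -0.6889 -3.3023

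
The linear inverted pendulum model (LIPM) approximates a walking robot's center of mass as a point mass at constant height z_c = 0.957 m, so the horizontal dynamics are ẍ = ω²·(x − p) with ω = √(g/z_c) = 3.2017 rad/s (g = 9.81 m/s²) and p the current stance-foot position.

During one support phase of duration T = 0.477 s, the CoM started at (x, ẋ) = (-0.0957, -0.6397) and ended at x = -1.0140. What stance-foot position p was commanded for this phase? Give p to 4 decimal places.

p = 0.2444

ωT = 3.2017·0.477 = 1.527211; cosh(ωT) = 2.411227, sinh(ωT) = 2.194087
x(T) = p + (x₀−p)·cosh(ωT) + (ẋ₀/ω)·sinh(ωT) ⇒ p·(1 − cosh) = x(T) − x₀·cosh − (ẋ₀/ω)·sinh
numerator   = -1.0140 − (-0.0957)·2.411227 − (-0.6397/3.2017)·2.194087 = -0.344867
denominator = 1 − 2.411227 = -1.411227
p = -0.344867 / -1.411227 = 0.2444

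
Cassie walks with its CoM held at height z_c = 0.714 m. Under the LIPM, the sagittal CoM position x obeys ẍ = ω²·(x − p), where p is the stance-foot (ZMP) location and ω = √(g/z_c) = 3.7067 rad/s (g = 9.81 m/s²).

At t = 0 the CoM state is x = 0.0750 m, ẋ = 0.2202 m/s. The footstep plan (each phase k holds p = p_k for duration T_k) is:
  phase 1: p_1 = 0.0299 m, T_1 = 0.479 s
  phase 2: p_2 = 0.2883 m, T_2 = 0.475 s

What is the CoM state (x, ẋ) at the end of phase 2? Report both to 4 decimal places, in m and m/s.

phase 1: p=0.0299, T=0.479, ωT=1.775509, cosh=3.036342, sinh=2.866945; start (x,ẋ)=(0.075000, 0.220200) → end (x,ẋ)=(0.337153, 1.147876)
phase 2: p=0.2883, T=0.475, ωT=1.760682, cosh=2.994167, sinh=2.822239; start (x,ẋ)=(0.337153, 1.147876) → end (x,ẋ)=(1.308552, 3.947988)

x = 1.3086, ẋ = 3.9480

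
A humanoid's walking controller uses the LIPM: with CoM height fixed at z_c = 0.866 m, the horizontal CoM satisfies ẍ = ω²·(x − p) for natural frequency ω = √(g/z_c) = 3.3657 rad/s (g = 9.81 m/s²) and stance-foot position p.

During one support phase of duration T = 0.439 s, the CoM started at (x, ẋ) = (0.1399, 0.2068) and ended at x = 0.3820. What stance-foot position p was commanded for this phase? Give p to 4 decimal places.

ωT = 3.3657·0.439 = 1.477542; cosh(ωT) = 2.305180, sinh(ωT) = 2.076982
x(T) = p + (x₀−p)·cosh(ωT) + (ẋ₀/ω)·sinh(ωT) ⇒ p·(1 − cosh) = x(T) − x₀·cosh − (ẋ₀/ω)·sinh
numerator   = 0.3820 − (0.1399)·2.305180 − (0.2068/3.3657)·2.076982 = -0.068112
denominator = 1 − 2.305180 = -1.305180
p = -0.068112 / -1.305180 = 0.0522

p = 0.0522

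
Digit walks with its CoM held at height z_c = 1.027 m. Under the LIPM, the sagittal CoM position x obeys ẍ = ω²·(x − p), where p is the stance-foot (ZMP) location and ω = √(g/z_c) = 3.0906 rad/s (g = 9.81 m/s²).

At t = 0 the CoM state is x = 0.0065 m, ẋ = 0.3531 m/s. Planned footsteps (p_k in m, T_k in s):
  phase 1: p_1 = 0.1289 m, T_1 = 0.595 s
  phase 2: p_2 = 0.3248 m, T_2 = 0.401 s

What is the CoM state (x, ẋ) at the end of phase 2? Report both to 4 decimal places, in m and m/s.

x = -0.1358, ẋ = -1.2145

phase 1: p=0.1289, T=0.595, ωT=1.838907, cosh=3.224326, sinh=3.065334; start (x,ẋ)=(0.006500, 0.353100) → end (x,ẋ)=(0.084456, -0.021074)
phase 2: p=0.3248, T=0.401, ωT=1.239331, cosh=1.871440, sinh=1.581862; start (x,ẋ)=(0.084456, -0.021074) → end (x,ẋ)=(-0.135776, -1.214457)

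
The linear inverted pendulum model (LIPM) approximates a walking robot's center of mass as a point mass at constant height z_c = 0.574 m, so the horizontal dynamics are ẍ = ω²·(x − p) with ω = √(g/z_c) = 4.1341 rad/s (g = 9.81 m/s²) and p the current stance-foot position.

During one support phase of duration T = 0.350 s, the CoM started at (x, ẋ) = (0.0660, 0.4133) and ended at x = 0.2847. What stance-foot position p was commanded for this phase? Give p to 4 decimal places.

ωT = 4.1341·0.350 = 1.446935; cosh(ωT) = 2.242679, sinh(ωT) = 2.007389
x(T) = p + (x₀−p)·cosh(ωT) + (ẋ₀/ω)·sinh(ωT) ⇒ p·(1 − cosh) = x(T) − x₀·cosh − (ẋ₀/ω)·sinh
numerator   = 0.2847 − (0.0660)·2.242679 − (0.4133/4.1341)·2.007389 = -0.064002
denominator = 1 − 2.242679 = -1.242679
p = -0.064002 / -1.242679 = 0.0515

p = 0.0515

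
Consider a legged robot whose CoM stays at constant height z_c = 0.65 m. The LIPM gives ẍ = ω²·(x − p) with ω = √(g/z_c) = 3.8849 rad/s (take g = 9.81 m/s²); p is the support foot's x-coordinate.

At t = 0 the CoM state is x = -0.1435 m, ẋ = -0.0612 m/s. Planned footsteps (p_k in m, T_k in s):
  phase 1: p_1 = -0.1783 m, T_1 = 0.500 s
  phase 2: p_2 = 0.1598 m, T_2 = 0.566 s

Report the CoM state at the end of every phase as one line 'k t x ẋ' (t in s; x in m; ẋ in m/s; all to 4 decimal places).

phase 1: p=-0.1783, T=0.500, ωT=1.942450, cosh=3.559587, sinh=3.416234; start (x,ẋ)=(-0.143500, -0.061200) → end (x,ẋ)=(-0.108243, 0.244009)
phase 2: p=0.1598, T=0.566, ωT=2.198853, cosh=4.562801, sinh=4.451871; start (x,ẋ)=(-0.108243, 0.244009) → end (x,ẋ)=(-0.783608, -3.522463)

1 0.5000 -0.1082 0.2440
2 1.0660 -0.7836 -3.5225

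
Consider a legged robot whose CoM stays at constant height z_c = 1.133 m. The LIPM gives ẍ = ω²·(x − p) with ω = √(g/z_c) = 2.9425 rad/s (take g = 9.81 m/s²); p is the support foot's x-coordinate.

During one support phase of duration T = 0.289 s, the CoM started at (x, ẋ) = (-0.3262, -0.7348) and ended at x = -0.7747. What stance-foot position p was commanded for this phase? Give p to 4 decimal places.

p = 0.2198

ωT = 2.9425·0.289 = 0.850382; cosh(ωT) = 1.383897, sinh(ωT) = 0.956645
x(T) = p + (x₀−p)·cosh(ωT) + (ẋ₀/ω)·sinh(ωT) ⇒ p·(1 − cosh) = x(T) − x₀·cosh − (ẋ₀/ω)·sinh
numerator   = -0.7747 − (-0.3262)·1.383897 − (-0.7348/2.9425)·0.956645 = -0.084380
denominator = 1 − 1.383897 = -0.383897
p = -0.084380 / -0.383897 = 0.2198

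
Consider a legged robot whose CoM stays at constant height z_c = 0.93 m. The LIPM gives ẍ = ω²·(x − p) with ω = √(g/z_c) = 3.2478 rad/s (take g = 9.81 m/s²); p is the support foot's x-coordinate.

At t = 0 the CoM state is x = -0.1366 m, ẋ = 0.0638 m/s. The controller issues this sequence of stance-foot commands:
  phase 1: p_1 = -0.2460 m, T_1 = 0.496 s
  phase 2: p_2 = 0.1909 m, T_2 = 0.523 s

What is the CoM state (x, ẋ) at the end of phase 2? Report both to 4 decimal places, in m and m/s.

phase 1: p=-0.2460, T=0.496, ωT=1.610909, cosh=2.603533, sinh=2.403827; start (x,ẋ)=(-0.136600, 0.063800) → end (x,ẋ)=(0.086047, 1.020208)
phase 2: p=0.1909, T=0.523, ωT=1.698599, cosh=2.824613, sinh=2.641673; start (x,ẋ)=(0.086047, 1.020208) → end (x,ẋ)=(0.724541, 1.982095)

x = 0.7245, ẋ = 1.9821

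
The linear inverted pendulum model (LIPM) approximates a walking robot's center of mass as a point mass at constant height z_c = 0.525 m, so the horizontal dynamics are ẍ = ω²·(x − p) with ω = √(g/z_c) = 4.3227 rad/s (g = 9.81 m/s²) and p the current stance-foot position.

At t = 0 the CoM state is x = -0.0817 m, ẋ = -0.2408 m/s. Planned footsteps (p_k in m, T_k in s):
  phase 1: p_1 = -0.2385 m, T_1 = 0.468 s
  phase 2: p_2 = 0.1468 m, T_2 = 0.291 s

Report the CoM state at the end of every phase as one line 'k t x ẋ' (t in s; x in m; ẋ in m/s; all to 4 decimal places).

1 0.4680 0.1577 1.5914
2 0.7590 0.7629 3.1019

phase 1: p=-0.2385, T=0.468, ωT=2.023024, cosh=3.846704, sinh=3.714449; start (x,ẋ)=(-0.081700, -0.240800) → end (x,ẋ)=(0.157746, 1.591365)
phase 2: p=0.1468, T=0.291, ωT=1.257906, cosh=1.901147, sinh=1.616899; start (x,ẋ)=(0.157746, 1.591365) → end (x,ẋ)=(0.762858, 3.101927)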